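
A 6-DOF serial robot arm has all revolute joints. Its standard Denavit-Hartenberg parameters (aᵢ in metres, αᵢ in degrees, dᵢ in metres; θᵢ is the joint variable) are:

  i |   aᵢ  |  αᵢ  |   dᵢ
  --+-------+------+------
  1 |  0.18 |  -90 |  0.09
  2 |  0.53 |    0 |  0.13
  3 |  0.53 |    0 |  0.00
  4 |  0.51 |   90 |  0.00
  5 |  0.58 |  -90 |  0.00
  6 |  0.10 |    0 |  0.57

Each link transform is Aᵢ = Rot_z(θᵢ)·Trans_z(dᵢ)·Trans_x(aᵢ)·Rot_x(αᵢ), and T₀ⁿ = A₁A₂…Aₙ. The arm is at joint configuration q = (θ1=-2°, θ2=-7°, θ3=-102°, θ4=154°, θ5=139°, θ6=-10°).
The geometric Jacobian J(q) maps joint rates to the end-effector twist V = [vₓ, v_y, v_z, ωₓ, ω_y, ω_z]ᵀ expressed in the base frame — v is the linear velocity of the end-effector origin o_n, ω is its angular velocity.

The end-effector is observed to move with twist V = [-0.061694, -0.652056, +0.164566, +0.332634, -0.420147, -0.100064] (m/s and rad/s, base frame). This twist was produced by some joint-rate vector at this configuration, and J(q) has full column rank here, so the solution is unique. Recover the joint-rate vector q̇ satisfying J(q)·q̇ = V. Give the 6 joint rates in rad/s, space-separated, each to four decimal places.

-0.5520 -0.4600 0.4910 -0.3540 0.5650 0.1130

o_n = [0.2848, 0.1351, 0.9339]
J₁: ẑ×o_n = [-0.1351, 0.2848, 0.0000], ω = ẑ
J2: z=[0.0349, 0.9994, 0.0000] o=[0.1799, -0.0063, 0.0900] → [0.8434, -0.0295, -0.0999, 0.0349, 0.9994, 0.0000]
J3: z=[0.0349, 0.9994, 0.0000] o=[0.7102, 0.1053, 0.1546] → [0.7788, -0.0272, 0.4262, 0.0349, 0.9994, 0.0000]
J4: z=[0.0349, 0.9994, 0.0000] o=[0.5377, 0.1113, 0.6557] → [0.2780, -0.0097, 0.2536, 0.0349, 0.9994, 0.0000]
J5: z=[0.7067, -0.0247, 0.7071] o=[0.8981, 0.0987, 0.2951] → [-0.0415, -0.8851, 0.0106, 0.7067, -0.0247, 0.7071]
J6: z=[-0.4900, -0.7381, 0.4639] o=[0.6021, 0.4898, 0.6046] → [-0.0785, 0.0141, -0.0604, -0.4900, -0.7381, 0.4639]
q̇ = J⁺·V = [-0.5520, -0.4600, 0.4910, -0.3540, 0.5650, 0.1130]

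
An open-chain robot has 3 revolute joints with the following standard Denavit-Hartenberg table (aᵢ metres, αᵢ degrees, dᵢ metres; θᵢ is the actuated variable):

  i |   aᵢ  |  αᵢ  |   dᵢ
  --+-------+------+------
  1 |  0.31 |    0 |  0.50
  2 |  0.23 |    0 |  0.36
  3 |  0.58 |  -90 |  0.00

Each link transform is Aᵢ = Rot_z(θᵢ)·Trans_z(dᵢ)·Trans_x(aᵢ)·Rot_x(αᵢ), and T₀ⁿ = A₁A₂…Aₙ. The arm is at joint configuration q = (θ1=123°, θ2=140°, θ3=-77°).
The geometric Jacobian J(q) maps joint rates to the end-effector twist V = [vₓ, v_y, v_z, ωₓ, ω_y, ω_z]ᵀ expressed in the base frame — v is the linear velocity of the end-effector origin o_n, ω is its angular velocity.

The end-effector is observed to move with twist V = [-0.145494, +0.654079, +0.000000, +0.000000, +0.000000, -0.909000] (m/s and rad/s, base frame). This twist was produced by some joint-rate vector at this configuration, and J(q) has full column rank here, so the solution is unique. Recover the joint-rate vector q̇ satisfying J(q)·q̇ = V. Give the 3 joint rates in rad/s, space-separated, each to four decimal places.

o_n = [-0.7737, -0.0289, 0.8600]
J₁: ẑ×o_n = [0.0289, -0.7737, 0.0000], ω = ẑ
J2: z=[0.0000, 0.0000, 1.0000] o=[-0.1688, 0.2600, 0.5000] → [0.2889, -0.6049, 0.0000, 0.0000, 0.0000, 1.0000]
J3: z=[0.0000, 0.0000, 1.0000] o=[-0.1969, 0.0317, 0.8600] → [0.0606, -0.5768, 0.0000, 0.0000, 0.0000, 1.0000]
q̇ = J⁺·V = [-0.5910, -0.4780, 0.1600]

-0.5910 -0.4780 0.1600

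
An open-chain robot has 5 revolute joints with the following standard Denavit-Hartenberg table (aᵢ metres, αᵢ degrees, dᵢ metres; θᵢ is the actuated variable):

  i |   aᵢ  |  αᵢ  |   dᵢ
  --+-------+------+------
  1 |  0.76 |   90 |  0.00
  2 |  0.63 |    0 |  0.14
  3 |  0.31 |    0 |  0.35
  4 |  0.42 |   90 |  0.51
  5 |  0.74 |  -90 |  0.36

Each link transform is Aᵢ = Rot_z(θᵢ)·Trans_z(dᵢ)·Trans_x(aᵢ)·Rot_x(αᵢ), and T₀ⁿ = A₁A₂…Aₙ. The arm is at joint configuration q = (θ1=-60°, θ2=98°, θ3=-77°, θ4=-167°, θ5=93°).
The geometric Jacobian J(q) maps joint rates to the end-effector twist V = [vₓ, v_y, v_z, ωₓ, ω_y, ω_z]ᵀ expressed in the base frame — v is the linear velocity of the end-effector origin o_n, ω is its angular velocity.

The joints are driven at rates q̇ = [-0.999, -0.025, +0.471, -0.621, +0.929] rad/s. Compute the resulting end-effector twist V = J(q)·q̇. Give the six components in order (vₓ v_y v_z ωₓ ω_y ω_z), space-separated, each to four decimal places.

-0.9468 0.8241 0.6057 -0.1082 0.5374 -0.2288

o_n = [-1.2838, -1.2543, 0.8202]
J₁: ẑ×o_n = [1.2543, -1.2838, 0.0000], ω = ẑ
J2: z=[-0.8660, -0.5000, 0.0000] o=[0.3800, -0.6582, 0.0000] → [-0.4101, 0.7103, -0.3157, -0.8660, -0.5000, 0.0000]
J3: z=[-0.8660, -0.5000, 0.0000] o=[0.2149, -0.6522, 0.6239] → [-0.0982, 0.1700, -0.2280, -0.8660, -0.5000, 0.0000]
J4: z=[-0.8660, -0.5000, 0.0000] o=[0.0565, -1.0779, 0.7350] → [-0.0426, 0.0738, -0.5174, -0.8660, -0.5000, 0.0000]
J5: z=[-0.2796, 0.4843, 0.8290] o=[-0.5593, -1.0313, 0.5001] → [0.3399, -0.5112, 0.4132, -0.2796, 0.4843, 0.8290]
V = J·q̇ = [-0.9468, 0.8241, 0.6057, -0.1082, 0.5374, -0.2288]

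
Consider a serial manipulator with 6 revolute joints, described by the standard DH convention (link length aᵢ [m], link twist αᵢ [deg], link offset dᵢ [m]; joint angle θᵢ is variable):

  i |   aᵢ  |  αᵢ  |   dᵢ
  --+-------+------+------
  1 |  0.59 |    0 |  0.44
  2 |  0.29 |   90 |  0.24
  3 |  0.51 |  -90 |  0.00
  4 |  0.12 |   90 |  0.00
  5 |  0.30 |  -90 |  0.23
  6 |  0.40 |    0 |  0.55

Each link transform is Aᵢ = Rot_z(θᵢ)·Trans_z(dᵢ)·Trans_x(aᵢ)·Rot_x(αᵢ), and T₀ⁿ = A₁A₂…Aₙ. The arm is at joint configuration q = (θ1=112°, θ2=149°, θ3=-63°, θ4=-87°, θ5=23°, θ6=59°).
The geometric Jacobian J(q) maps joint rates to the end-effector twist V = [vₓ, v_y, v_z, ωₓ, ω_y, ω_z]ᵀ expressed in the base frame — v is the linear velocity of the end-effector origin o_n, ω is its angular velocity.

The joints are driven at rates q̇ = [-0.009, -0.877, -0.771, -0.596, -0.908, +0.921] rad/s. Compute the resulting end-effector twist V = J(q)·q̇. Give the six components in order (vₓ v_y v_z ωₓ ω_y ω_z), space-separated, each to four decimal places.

-1.3340 1.0593 -0.8593 1.0652 -0.8040 -1.5628

o_n = [-0.7701, -0.5898, 0.4275]
J₁: ẑ×o_n = [0.5898, -0.7701, 0.0000], ω = ẑ
J2: z=[0.0000, 0.0000, 1.0000] o=[-0.2210, 0.5470, 0.4400] → [1.1369, -0.5491, 0.0000, 0.0000, 0.0000, 1.0000]
J3: z=[-0.9877, 0.1564, 0.0000] o=[-0.2664, 0.2606, 0.6800] → [-0.0395, -0.2494, 0.9188, -0.9877, 0.1564, 0.0000]
J4: z=[-0.1394, -0.8800, 0.4540] o=[-0.3026, 0.0319, 0.2256] → [0.1046, -0.1841, -0.3247, -0.1394, -0.8800, 0.4540]
J5: z=[0.0192, 0.4560, 0.8898] o=[-0.4214, 0.0479, 0.2200] → [0.6620, -0.3142, 0.1467, 0.0192, 0.4560, 0.8898]
J6: z=[0.2585, -0.8619, 0.4361] o=[-0.7067, 0.0862, 0.4650] → [0.3272, -0.0179, -0.2294, 0.2585, -0.8619, 0.4361]
V = J·q̇ = [-1.3340, 1.0593, -0.8593, 1.0652, -0.8040, -1.5628]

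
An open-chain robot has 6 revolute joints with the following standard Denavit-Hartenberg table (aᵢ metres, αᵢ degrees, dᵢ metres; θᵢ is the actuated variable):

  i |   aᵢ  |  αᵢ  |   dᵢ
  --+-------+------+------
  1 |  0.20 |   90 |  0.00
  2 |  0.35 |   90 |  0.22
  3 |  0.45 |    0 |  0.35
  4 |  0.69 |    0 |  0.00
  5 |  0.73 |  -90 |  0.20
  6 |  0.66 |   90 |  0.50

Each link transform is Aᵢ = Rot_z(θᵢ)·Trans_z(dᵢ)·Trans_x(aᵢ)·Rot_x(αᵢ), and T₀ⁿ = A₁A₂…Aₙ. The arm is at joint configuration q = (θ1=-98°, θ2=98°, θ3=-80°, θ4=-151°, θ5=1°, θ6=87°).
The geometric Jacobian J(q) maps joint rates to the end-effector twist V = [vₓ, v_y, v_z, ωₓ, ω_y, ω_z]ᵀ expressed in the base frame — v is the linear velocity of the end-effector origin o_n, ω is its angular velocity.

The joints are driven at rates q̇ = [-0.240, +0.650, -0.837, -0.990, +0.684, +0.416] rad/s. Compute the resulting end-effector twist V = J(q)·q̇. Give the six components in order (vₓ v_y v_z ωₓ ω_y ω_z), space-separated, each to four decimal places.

o_n = [-0.6016, -0.1321, -0.8872]
J₁: ẑ×o_n = [0.1321, -0.6016, 0.0000], ω = ẑ
J2: z=[-0.9903, 0.1392, 0.0000] o=[-0.0278, -0.1981, 0.0000] → [-0.1235, -0.8785, 0.0145, -0.9903, 0.1392, 0.0000]
J3: z=[-0.1378, -0.9806, 0.1392] o=[-0.2389, -0.1192, 0.3466] → [1.2117, -0.2205, -0.3539, -0.1378, -0.9806, 0.1392]
J4: z=[-0.1378, -0.9806, 0.1392] o=[0.1532, -0.5133, 0.4727] → [1.2804, -0.2925, -0.7927, -0.1378, -0.9806, 0.1392]
J5: z=[-0.1378, -0.9806, 0.1392] o=[-0.3862, -0.4985, 0.0427] → [0.8608, -0.1581, -0.2617, -0.1378, -0.9806, 0.1392]
J6: z=[0.6217, -0.1950, -0.7586] o=[-0.9766, -0.6815, -0.3942] → [0.5129, 0.0220, 0.4147, 0.6217, -0.1950, -0.7586]
V = J·q̇ = [-1.5916, -0.0516, 1.0839, -0.2275, 1.1302, -0.7146]

-1.5916 -0.0516 1.0839 -0.2275 1.1302 -0.7146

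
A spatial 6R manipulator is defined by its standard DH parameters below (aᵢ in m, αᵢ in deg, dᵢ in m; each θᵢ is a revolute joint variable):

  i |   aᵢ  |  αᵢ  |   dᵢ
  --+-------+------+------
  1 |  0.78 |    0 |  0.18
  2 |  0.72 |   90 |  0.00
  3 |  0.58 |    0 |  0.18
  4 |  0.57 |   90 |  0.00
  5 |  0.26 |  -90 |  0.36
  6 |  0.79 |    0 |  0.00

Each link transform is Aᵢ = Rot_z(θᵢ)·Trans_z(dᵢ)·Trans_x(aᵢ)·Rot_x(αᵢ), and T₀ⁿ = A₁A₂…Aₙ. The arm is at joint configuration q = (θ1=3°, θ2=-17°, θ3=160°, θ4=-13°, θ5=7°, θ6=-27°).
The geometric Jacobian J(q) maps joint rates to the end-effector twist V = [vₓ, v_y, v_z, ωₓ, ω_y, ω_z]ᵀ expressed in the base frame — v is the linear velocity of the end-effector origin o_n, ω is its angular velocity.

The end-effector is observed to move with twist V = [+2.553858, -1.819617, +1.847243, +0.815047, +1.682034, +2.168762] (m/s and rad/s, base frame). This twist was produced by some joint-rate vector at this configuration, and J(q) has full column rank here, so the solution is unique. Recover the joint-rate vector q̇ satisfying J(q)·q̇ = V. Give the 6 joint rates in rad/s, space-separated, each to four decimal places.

0.8680 0.6570 -0.7030 -0.8930 0.7490 -0.2350

o_n = [0.0142, -0.0751, 1.8126]
J₁: ẑ×o_n = [0.0751, 0.0142, -0.0000], ω = ẑ
J2: z=[0.0000, 0.0000, 1.0000] o=[0.7789, 0.0408, 0.1800] → [0.1159, -0.7648, 0.0000, 0.0000, 0.0000, 1.0000]
J3: z=[-0.2419, -0.9703, 0.0000] o=[1.4775, -0.1334, 0.1800] → [-1.5841, 0.3950, -1.4340, -0.2419, -0.9703, 0.0000]
J4: z=[-0.2419, -0.9703, 0.0000] o=[0.9052, -0.1762, 0.3784] → [-1.3916, 0.3470, -0.8890, -0.2419, -0.9703, 0.0000]
J5: z=[0.5285, -0.1318, 0.8387] o=[0.4413, -0.0605, 0.6888] → [-0.1359, -0.9521, -0.0640, 0.5285, -0.1318, 0.8387]
J6: z=[-0.1409, -0.9878, -0.0664] o=[0.4139, -0.0863, 1.1313] → [-0.6722, 0.1226, -0.3965, -0.1409, -0.9878, -0.0664]
q̇ = J⁺·V = [0.8680, 0.6570, -0.7030, -0.8930, 0.7490, -0.2350]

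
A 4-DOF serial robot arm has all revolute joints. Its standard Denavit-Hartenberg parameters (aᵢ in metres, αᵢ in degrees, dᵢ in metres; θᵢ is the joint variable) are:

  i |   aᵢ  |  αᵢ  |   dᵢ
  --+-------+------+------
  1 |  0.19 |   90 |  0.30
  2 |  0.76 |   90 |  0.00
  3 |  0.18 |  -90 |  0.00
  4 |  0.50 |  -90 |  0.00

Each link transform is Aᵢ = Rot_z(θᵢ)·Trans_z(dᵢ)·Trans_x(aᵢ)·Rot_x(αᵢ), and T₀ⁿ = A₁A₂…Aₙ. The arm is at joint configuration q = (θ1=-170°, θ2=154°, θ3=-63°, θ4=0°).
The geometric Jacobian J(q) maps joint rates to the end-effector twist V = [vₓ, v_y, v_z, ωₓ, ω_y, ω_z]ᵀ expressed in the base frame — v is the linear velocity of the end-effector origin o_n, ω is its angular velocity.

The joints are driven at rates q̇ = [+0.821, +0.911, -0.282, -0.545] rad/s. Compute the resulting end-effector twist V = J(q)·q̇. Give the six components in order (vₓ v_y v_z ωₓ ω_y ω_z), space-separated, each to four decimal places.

0.5466 0.6504 -0.7050 -0.4233 0.5992 0.3547

o_n = [0.8641, -0.4629, 0.7685]
J₁: ẑ×o_n = [0.4629, 0.8641, -0.0000], ω = ẑ
J2: z=[-0.1736, 0.9848, 0.0000] o=[-0.1871, -0.0330, 0.3000] → [0.4614, 0.0814, -0.9606, -0.1736, 0.9848, 0.0000]
J3: z=[-0.4317, -0.0761, 0.8988] o=[0.4856, 0.0856, 0.6332] → [0.4827, 0.3986, 0.2656, -0.4317, -0.0761, 0.8988]
J4: z=[0.7098, 0.5862, 0.3906] o=[0.5858, -0.0596, 0.6690] → [0.2159, 0.0381, -0.4494, 0.7098, 0.5862, 0.3906]
V = J·q̇ = [0.5466, 0.6504, -0.7050, -0.4233, 0.5992, 0.3547]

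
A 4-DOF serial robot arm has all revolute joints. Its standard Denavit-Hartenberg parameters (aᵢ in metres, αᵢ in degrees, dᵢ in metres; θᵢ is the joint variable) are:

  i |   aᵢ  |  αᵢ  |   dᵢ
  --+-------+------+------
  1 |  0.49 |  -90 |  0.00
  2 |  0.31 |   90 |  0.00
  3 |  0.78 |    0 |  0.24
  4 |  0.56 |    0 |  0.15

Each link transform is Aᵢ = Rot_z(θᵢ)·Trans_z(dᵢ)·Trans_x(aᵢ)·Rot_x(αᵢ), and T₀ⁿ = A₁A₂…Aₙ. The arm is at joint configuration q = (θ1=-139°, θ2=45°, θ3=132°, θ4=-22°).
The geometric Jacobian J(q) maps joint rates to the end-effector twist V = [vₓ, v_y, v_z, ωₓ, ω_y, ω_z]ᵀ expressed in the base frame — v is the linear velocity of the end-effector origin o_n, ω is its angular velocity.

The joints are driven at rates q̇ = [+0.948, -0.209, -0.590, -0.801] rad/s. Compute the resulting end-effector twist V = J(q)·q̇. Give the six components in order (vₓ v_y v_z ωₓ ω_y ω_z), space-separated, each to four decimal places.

o_n = [0.3629, -1.1498, 0.5611]
J₁: ẑ×o_n = [1.1498, 0.3629, -0.0000], ω = ẑ
J2: z=[0.6561, -0.7547, 0.0000] o=[-0.3698, -0.3215, 0.0000] → [-0.4234, -0.3681, 0.0095, 0.6561, -0.7547, 0.0000]
J3: z=[-0.5337, -0.4639, 0.7071] o=[-0.5352, -0.4653, -0.2192] → [0.1221, 1.0515, 0.7820, -0.5337, -0.4639, 0.7071]
J4: z=[-0.5337, -0.4639, 0.7071] o=[-0.0045, -0.7720, 0.3196] → [0.1552, 0.3887, 0.3721, -0.5337, -0.4639, 0.7071]
V = J·q̇ = [0.9822, -0.5107, -0.7614, 0.6052, 0.8030, -0.0356]

0.9822 -0.5107 -0.7614 0.6052 0.8030 -0.0356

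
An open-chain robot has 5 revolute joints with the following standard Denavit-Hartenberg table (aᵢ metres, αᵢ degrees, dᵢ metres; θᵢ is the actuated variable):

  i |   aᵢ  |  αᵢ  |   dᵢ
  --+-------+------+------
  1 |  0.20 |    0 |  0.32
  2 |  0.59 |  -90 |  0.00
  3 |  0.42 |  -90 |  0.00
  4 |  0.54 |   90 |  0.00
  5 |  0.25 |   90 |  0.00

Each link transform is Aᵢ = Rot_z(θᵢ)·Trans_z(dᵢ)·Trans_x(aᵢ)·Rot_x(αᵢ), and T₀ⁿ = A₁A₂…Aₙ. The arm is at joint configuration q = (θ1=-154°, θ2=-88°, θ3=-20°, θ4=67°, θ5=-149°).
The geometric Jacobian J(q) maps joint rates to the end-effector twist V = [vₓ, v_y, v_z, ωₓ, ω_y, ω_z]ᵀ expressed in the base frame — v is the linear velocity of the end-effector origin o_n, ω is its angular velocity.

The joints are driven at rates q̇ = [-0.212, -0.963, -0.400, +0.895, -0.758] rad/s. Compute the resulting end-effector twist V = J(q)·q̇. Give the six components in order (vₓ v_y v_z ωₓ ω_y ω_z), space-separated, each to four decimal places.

1.4350 0.0091 -0.0694 0.7788 0.0182 -2.2547

o_n = [-0.4128, 0.9892, 0.6282]
J₁: ẑ×o_n = [-0.9892, -0.4128, 0.0000], ω = ẑ
J2: z=[0.0000, 0.0000, 1.0000] o=[-0.1798, -0.0877, 0.3200] → [-1.0769, -0.2330, 0.0000, 0.0000, 0.0000, 1.0000]
J3: z=[-0.8829, -0.4695, 0.0000] o=[-0.4567, 0.4333, 0.3200] → [-0.1447, 0.2721, -0.4702, -0.8829, -0.4695, 0.0000]
J4: z=[-0.1606, 0.3020, -0.9397] o=[-0.6420, 0.7817, 0.4636] → [0.2446, -0.1890, -0.1025, -0.1606, 0.3020, -0.9397]
J5: z=[-0.7511, 0.5803, 0.3148] o=[-0.2962, 1.1902, 0.5358] → [0.1169, 0.0327, 0.2186, -0.7511, 0.5803, 0.3148]
V = J·q̇ = [1.4350, 0.0091, -0.0694, 0.7788, 0.0182, -2.2547]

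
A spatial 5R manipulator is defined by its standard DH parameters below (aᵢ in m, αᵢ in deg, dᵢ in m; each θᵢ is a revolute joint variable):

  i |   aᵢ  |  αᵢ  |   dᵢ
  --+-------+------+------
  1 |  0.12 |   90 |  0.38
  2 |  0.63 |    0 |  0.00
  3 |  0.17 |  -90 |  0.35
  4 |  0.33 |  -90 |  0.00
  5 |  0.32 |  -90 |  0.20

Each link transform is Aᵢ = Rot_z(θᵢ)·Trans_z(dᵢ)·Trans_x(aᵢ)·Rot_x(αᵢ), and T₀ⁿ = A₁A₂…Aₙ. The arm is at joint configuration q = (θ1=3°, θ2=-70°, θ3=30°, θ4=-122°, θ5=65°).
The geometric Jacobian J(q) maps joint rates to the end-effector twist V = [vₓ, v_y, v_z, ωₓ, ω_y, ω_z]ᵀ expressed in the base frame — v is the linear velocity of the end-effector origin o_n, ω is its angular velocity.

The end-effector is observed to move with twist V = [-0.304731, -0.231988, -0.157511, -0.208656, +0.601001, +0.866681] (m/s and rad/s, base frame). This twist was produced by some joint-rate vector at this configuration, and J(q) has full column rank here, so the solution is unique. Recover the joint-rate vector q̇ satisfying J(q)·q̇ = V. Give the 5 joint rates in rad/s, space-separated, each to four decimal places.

0.0590 -0.8100 0.6080 0.5050 -0.7720

o_n = [0.2646, -0.8378, -0.4940]
J₁: ẑ×o_n = [0.8378, 0.2646, -0.0000], ω = ẑ
J2: z=[0.0523, -0.9986, 0.0000] o=[0.1198, 0.0063, 0.3800] → [0.8728, 0.0457, 0.1003, 0.0523, -0.9986, 0.0000]
J3: z=[0.0523, -0.9986, 0.0000] o=[0.3350, 0.0176, -0.2120] → [0.2816, 0.0148, -0.1151, 0.0523, -0.9986, 0.0000]
J4: z=[0.6419, 0.0336, 0.7660] o=[0.4834, -0.3251, -0.3213] → [0.3869, -0.0568, -0.3217, 0.6419, 0.0336, 0.7660]
J5: z=[0.6765, -0.4952, -0.5451] o=[0.3642, -0.6116, -0.2089] → [0.0179, 0.2472, -0.2024, 0.6765, -0.4952, -0.5451]
q̇ = J⁺·V = [0.0590, -0.8100, 0.6080, 0.5050, -0.7720]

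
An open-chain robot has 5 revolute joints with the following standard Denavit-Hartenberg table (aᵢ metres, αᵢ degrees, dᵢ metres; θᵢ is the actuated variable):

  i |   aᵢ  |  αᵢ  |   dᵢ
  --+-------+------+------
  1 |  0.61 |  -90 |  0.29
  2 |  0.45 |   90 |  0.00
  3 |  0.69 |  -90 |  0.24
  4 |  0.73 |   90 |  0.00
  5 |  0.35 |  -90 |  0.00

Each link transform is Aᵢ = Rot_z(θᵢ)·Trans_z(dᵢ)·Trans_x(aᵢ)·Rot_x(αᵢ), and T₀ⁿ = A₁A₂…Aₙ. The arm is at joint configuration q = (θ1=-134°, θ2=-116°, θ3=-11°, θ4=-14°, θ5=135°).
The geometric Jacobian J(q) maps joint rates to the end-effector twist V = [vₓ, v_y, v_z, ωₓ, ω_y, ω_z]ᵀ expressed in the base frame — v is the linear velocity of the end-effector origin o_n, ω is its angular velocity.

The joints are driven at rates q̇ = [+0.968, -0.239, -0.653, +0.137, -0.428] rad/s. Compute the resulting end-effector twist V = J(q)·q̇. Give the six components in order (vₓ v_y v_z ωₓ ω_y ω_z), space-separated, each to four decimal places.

-0.5404 1.0314 -0.0951 -0.7175 -0.5641 1.5512

o_n = [0.3124, 0.2919, 1.6024]
J₁: ẑ×o_n = [-0.2919, 0.3124, 0.0000], ω = ẑ
J2: z=[0.7193, -0.6947, 0.0000] o=[-0.4237, -0.4388, 0.2900] → [-0.9116, -0.9440, 1.0370, 0.7193, -0.6947, 0.0000]
J3: z=[0.6244, 0.6465, -0.4384] o=[-0.2867, -0.2969, 0.6945] → [0.8451, -0.8295, -0.0197, 0.6244, 0.6465, -0.4384]
J4: z=[0.7642, -0.6217, 0.1715] o=[-0.0253, 0.1633, 1.1980] → [-0.2734, -0.2511, 0.3082, 0.7642, -0.6217, 0.1715]
J5: z=[0.5667, 0.5204, -0.6388] o=[0.1995, 0.5906, 1.7455] → [-0.2653, 0.0090, -0.2281, 0.5667, 0.5204, -0.6388]
V = J·q̇ = [-0.5404, 1.0314, -0.0951, -0.7175, -0.5641, 1.5512]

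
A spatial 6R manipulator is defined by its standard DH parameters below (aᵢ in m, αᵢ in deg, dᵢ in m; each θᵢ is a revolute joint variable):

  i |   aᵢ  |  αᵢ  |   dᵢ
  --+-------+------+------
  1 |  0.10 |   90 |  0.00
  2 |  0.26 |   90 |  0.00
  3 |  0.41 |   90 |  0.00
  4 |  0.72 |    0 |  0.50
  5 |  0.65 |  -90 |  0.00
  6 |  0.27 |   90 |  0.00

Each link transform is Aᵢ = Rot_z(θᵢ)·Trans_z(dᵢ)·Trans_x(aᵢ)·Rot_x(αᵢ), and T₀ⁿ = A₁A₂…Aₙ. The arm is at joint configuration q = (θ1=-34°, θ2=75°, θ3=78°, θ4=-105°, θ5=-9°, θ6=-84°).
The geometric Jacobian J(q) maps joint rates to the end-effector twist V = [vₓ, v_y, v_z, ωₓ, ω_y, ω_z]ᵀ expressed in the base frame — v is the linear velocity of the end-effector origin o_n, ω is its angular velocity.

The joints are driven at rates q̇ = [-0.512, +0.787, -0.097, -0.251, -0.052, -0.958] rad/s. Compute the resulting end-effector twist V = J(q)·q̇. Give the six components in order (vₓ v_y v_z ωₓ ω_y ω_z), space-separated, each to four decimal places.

o_n = [-0.6375, 0.6843, 1.3071]
J₁: ẑ×o_n = [-0.6843, -0.6375, 0.0000], ω = ẑ
J2: z=[-0.5592, -0.8290, 0.0000] o=[0.0829, -0.0559, 0.0000] → [-1.0837, 0.7309, -1.0112, -0.5592, -0.8290, 0.0000]
J3: z=[0.8008, -0.5401, -0.2588] o=[0.1387, -0.0935, 0.2511] → [-0.3690, -0.6447, 0.2037, 0.8008, -0.5401, -0.2588]
J4: z=[0.3261, 0.0308, 0.9448] o=[-0.0673, -0.4384, 0.3335] → [-1.0308, -0.8563, 0.3837, 0.3261, 0.0308, 0.9448]
J5: z=[0.3261, 0.0308, 0.9448] o=[-0.3675, 0.1094, 0.9485] → [-0.5322, -0.3721, 0.1958, 0.3261, 0.0308, 0.9448]
J6: z=[-0.7846, -0.5486, 0.2887] o=[-0.7102, 0.6525, 1.0491] → [-0.1508, 0.2235, 0.0149, -0.7846, -0.5486, 0.2887]
V = J·q̇ = [-0.0358, 0.9844, -0.9363, 0.1351, -0.0838, -1.0498]

-0.0358 0.9844 -0.9363 0.1351 -0.0838 -1.0498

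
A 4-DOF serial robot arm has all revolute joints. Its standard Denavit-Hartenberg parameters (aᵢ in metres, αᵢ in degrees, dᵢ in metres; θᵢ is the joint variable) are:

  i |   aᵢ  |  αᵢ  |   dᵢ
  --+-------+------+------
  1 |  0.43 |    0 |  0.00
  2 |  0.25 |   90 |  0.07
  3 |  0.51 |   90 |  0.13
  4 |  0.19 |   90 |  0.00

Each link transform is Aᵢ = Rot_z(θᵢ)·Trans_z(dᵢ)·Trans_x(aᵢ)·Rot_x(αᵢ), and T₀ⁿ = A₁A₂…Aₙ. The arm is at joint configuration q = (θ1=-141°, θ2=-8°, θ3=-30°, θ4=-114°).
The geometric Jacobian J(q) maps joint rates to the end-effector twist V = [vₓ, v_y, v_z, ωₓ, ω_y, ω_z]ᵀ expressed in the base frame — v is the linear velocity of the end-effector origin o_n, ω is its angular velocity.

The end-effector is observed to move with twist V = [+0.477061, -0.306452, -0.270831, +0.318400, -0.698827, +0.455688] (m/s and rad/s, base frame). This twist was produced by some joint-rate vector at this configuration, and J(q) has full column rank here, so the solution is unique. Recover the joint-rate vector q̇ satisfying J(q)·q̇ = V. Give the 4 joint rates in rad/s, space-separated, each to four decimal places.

o_n = [-0.8472, -0.6297, -0.1464]
J₁: ẑ×o_n = [0.6297, -0.8472, 0.0000], ω = ẑ
J2: z=[0.0000, 0.0000, 1.0000] o=[-0.3342, -0.2706, 0.0000] → [0.3591, -0.5131, 0.0000, 0.0000, 0.0000, 1.0000]
J3: z=[-0.5150, 0.8572, 0.0000] o=[-0.5485, -0.3994, 0.0700] → [-0.1855, -0.1114, 0.3747, -0.5150, 0.8572, 0.0000]
J4: z=[0.4286, 0.2575, -0.8660] o=[-0.9940, -0.5154, -0.1850] → [-0.0890, -0.1437, -0.0868, 0.4286, 0.2575, -0.8660]
q̇ = J⁺·V = [0.7780, -0.4730, -0.7630, -0.1740]

0.7780 -0.4730 -0.7630 -0.1740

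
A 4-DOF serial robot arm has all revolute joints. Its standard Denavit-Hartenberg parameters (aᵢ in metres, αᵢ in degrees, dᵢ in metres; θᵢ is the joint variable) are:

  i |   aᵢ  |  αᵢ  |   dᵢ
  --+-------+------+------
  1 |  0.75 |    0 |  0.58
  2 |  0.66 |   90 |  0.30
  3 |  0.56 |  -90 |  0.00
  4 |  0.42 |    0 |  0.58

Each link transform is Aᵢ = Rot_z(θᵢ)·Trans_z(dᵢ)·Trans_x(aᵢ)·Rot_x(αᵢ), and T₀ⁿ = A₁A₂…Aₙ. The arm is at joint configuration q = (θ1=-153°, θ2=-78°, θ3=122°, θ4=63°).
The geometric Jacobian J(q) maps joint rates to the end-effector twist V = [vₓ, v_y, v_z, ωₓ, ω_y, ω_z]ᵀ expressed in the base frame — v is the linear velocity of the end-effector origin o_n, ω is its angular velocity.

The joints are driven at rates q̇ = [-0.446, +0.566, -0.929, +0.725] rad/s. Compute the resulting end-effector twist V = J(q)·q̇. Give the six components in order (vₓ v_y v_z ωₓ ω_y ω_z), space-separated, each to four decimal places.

o_n = [-0.8145, -0.7545, 1.2093]
J₁: ẑ×o_n = [0.7545, -0.8145, 0.0000], ω = ẑ
J2: z=[0.0000, 0.0000, 1.0000] o=[-0.6683, -0.3405, 0.5800] → [0.4140, -0.1463, 0.0000, 0.0000, 0.0000, 1.0000]
J3: z=[0.7771, 0.6293, 0.0000] o=[-1.0836, 0.1724, 0.8800] → [0.2072, -0.2559, -0.8897, 0.7771, 0.6293, 0.0000]
J4: z=[0.5337, -0.6591, -0.5299] o=[-0.8969, -0.0582, 1.3549] → [-0.2730, 0.0341, -0.3174, 0.5337, -0.6591, -0.5299]
V = J·q̇ = [-0.4926, 0.5429, 0.5964, -0.3350, -1.0625, -0.2642]

-0.4926 0.5429 0.5964 -0.3350 -1.0625 -0.2642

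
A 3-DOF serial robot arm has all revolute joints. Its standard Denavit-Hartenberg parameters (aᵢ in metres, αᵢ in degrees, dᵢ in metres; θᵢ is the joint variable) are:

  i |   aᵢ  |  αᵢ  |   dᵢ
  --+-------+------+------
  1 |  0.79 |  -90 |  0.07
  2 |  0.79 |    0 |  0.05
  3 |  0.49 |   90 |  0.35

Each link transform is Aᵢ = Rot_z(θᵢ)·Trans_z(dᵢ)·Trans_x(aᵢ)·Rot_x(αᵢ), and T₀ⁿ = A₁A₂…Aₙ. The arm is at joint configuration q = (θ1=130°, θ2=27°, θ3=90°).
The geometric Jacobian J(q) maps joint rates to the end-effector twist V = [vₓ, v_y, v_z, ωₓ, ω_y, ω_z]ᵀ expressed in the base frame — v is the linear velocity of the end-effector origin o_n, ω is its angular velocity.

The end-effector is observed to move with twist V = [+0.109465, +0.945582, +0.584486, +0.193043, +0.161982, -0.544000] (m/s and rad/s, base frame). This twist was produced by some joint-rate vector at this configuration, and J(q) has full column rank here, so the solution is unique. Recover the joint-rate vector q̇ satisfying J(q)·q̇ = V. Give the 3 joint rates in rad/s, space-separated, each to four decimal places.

-0.5440 -0.9100 0.6580

o_n = [-1.1237, 0.7169, -0.7252]
J₁: ẑ×o_n = [-0.7169, -1.1237, 0.0000], ω = ẑ
J2: z=[-0.7660, -0.6428, 0.0000] o=[-0.5078, 0.6052, 0.0700] → [0.5112, -0.6092, -0.4814, -0.7660, -0.6428, 0.0000]
J3: z=[-0.7660, -0.6428, 0.0000] o=[-0.9986, 1.1123, -0.2887] → [0.2806, -0.3344, 0.2225, -0.7660, -0.6428, 0.0000]
q̇ = J⁺·V = [-0.5440, -0.9100, 0.6580]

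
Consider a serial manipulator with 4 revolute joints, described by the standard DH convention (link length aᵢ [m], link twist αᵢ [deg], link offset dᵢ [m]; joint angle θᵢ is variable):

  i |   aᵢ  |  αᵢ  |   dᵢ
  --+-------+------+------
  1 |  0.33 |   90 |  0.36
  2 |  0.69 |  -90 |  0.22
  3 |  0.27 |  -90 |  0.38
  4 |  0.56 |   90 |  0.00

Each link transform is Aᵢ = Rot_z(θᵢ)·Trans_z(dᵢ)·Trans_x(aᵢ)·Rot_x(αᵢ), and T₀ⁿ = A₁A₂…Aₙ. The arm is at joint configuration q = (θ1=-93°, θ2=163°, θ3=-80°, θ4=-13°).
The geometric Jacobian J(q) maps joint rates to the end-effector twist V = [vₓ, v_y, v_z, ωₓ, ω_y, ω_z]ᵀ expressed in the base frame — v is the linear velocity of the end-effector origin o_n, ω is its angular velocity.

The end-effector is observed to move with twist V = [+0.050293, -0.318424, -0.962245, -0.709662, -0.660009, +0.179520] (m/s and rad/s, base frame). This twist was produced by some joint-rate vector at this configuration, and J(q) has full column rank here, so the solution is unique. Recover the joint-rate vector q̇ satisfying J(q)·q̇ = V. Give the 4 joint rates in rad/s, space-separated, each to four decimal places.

-0.0970 0.5710 -0.4680 -0.5940

o_n = [-0.9898, 0.6659, 0.1193]
J₁: ẑ×o_n = [-0.6659, -0.9898, 0.0000], ω = ẑ
J2: z=[-0.9986, 0.0523, 0.0000] o=[-0.0173, -0.3295, 0.3600] → [-0.0126, -0.2404, -0.9432, -0.9986, 0.0523, 0.0000]
J3: z=[0.0153, 0.2920, -0.9563] o=[-0.2024, 0.3409, 0.5617] → [0.1816, 0.7597, 0.2348, 0.0153, 0.2920, -0.9563]
J4: z=[0.2227, 0.9314, 0.2879] o=[-0.4598, 0.5106, 0.2120] → [-0.1311, -0.1319, 0.5282, 0.2227, 0.9314, 0.2879]
q̇ = J⁺·V = [-0.0970, 0.5710, -0.4680, -0.5940]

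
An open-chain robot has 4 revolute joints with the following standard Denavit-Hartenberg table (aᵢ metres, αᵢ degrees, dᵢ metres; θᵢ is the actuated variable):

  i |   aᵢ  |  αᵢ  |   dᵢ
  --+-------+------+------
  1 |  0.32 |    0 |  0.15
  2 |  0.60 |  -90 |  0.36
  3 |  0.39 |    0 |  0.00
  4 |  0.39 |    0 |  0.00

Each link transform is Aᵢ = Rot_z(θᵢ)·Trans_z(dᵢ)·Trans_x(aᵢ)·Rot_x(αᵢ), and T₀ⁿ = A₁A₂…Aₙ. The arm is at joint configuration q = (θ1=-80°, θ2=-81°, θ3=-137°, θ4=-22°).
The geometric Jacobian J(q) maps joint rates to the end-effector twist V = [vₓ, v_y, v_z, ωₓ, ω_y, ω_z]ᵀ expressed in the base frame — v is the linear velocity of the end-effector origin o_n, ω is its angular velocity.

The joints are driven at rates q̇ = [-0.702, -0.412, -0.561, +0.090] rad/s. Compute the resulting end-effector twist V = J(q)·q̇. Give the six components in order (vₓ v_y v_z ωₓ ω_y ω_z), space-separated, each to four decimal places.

-0.0000 -0.0210 -0.3315 -0.1533 0.4453 -1.1140

o_n = [0.1022, -0.2991, 0.9157]
J₁: ẑ×o_n = [0.2991, 0.1022, -0.0000], ω = ẑ
J2: z=[0.0000, 0.0000, 1.0000] o=[0.0556, -0.3151, 0.1500] → [-0.0161, 0.0466, 0.0000, 0.0000, 0.0000, 1.0000]
J3: z=[0.3256, -0.9455, 0.0000] o=[-0.5117, -0.5105, 0.5100] → [-0.3836, -0.1321, 0.6493, 0.3256, -0.9455, 0.0000]
J4: z=[0.3256, -0.9455, 0.0000] o=[-0.2421, -0.4176, 0.7760] → [-0.1321, -0.0455, 0.3641, 0.3256, -0.9455, 0.0000]
V = J·q̇ = [-0.0000, -0.0210, -0.3315, -0.1533, 0.4453, -1.1140]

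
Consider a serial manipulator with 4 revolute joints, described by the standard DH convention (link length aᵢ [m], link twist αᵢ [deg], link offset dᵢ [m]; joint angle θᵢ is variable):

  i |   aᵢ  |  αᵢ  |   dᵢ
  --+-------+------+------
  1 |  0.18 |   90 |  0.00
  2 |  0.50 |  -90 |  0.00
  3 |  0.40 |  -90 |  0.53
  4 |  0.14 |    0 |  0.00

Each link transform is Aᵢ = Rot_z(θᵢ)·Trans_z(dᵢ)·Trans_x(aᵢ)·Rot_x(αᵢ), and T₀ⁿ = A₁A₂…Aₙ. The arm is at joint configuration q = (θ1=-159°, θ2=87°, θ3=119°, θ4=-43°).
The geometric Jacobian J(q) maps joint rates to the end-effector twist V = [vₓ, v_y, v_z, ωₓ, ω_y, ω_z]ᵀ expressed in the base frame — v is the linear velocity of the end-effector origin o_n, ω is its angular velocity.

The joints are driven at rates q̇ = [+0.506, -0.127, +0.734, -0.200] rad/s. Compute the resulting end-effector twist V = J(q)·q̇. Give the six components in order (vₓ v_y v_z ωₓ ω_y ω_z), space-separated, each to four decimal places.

o_n = [0.5600, -0.2557, 0.2888]
J₁: ẑ×o_n = [0.2557, 0.5600, -0.0000], ω = ẑ
J2: z=[-0.3584, 0.9336, 0.0000] o=[-0.1680, -0.0645, 0.0000] → [0.2696, 0.1035, -0.6112, -0.3584, 0.9336, 0.0000]
J3: z=[0.9323, 0.3579, 0.0523] o=[-0.1925, -0.0739, 0.4993] → [-0.0658, 0.2356, -0.4388, 0.9323, 0.3579, 0.0523]
J4: z=[-0.1310, 0.4690, -0.8734] o=[0.4365, -0.2072, 0.3334] → [-0.0633, -0.1137, -0.0516, -0.1310, 0.4690, -0.8734]
V = J·q̇ = [0.0595, 0.4659, -0.2341, 0.7560, 0.0503, 0.7191]

0.0595 0.4659 -0.2341 0.7560 0.0503 0.7191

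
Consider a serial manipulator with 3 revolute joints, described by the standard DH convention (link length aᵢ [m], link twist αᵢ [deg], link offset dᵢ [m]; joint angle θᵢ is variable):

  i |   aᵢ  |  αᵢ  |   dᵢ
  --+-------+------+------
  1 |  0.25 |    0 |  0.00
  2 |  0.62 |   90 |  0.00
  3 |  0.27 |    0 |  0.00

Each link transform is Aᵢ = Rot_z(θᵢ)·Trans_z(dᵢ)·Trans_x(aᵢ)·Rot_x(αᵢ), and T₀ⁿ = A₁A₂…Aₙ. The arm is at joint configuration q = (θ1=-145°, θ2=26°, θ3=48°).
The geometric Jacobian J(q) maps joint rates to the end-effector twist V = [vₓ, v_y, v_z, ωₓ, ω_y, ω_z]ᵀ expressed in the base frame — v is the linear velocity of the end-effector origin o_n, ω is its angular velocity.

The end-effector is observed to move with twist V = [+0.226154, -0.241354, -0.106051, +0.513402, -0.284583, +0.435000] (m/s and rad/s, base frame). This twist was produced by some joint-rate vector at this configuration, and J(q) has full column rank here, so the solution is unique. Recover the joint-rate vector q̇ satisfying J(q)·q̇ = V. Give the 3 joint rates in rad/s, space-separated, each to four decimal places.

o_n = [-0.5930, -0.8437, 0.2006]
J₁: ẑ×o_n = [0.8437, -0.5930, 0.0000], ω = ẑ
J2: z=[0.0000, 0.0000, 1.0000] o=[-0.2048, -0.1434, 0.0000] → [0.7003, -0.3882, 0.0000, 0.0000, 0.0000, 1.0000]
J3: z=[-0.8746, 0.4848, 0.0000] o=[-0.5054, -0.6857, 0.0000] → [0.0973, 0.1755, 0.1807, -0.8746, 0.4848, 0.0000]
q̇ = J⁺·V = [-0.1490, 0.5840, -0.5870]

-0.1490 0.5840 -0.5870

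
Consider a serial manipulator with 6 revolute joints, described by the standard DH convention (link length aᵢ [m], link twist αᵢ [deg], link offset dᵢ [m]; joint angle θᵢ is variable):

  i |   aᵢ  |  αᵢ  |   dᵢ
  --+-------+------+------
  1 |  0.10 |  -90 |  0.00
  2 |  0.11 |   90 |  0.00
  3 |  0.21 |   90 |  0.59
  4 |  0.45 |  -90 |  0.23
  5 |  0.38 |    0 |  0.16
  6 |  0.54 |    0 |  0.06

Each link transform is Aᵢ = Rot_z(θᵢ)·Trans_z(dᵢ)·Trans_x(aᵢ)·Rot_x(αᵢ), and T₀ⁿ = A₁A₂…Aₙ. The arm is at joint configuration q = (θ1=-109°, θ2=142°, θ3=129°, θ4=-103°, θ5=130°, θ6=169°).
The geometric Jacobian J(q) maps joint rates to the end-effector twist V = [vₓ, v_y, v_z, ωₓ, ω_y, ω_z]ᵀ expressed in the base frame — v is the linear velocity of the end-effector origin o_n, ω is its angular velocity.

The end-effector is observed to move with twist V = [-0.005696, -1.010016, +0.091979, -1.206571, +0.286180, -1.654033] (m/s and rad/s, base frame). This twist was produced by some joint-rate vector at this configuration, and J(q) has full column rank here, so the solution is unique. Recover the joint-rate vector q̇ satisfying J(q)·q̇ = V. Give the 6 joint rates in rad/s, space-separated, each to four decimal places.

o_n = [0.4883, -0.1386, -0.2077]
J₁: ẑ×o_n = [0.1386, 0.4883, -0.0000], ω = ẑ
J2: z=[0.9455, -0.3256, 0.0000] o=[-0.0326, -0.0946, 0.0000] → [0.0676, 0.1964, 0.1279, 0.9455, -0.3256, 0.0000]
J3: z=[-0.2004, -0.5821, -0.7880] o=[-0.0043, -0.0126, -0.0677] → [-0.0178, -0.4163, 0.3120, -0.2004, -0.5821, -0.7880]
J4: z=[0.7944, 0.3741, -0.4785] o=[-0.0022, -0.5076, -0.4513] → [0.2677, -0.4282, 0.1096, 0.7944, 0.3741, -0.4785]
J5: z=[0.6037, -0.5725, 0.5548] o=[0.2104, -0.0933, -0.2550] → [-0.0019, 0.1256, 0.1317, 0.6037, -0.5725, 0.5548]
J6: z=[0.6037, -0.5725, 0.5548] o=[0.0595, -0.4720, -0.1932] → [-0.1766, 0.2466, 0.4467, 0.6037, -0.5725, 0.5548]
q̇ = J⁺·V = [-0.3350, -0.9460, 0.9590, 0.3750, -0.5770, -0.1150]

-0.3350 -0.9460 0.9590 0.3750 -0.5770 -0.1150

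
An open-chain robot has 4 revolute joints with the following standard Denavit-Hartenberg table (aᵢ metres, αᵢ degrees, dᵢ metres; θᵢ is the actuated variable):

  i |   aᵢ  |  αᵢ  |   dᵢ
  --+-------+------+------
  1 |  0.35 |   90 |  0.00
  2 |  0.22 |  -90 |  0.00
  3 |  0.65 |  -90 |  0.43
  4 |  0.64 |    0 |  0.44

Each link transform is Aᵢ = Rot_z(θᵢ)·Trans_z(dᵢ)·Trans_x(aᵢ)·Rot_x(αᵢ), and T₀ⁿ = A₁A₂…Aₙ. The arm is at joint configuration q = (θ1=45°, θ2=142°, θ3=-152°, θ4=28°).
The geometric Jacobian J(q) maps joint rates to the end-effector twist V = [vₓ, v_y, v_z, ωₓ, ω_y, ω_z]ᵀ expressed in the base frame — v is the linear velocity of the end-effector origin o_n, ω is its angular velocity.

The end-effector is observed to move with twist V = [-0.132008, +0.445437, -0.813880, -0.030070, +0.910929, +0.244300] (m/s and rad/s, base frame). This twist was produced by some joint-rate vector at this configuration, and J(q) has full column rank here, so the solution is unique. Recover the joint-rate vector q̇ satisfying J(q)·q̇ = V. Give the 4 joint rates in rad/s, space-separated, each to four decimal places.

o_n = [1.2293, -0.1269, -0.5000]
J₁: ẑ×o_n = [0.1269, 1.2293, -0.0000], ω = ẑ
J2: z=[0.7071, -0.7071, 0.0000] o=[0.2475, 0.2475, 0.0000] → [0.3535, 0.3535, 0.4295, 0.7071, -0.7071, 0.0000]
J3: z=[-0.4353, -0.4353, -0.7880] o=[0.1249, 0.1249, 0.1354] → [0.0782, -1.1469, 0.5904, -0.4353, -0.4353, -0.7880]
J4: z=[0.3627, -0.8859, 0.2890] o=[0.4733, 0.0417, -0.5567] → [-0.0016, 0.1979, 0.6086, 0.3627, -0.8859, 0.2890]
q̇ = J⁺·V = [-0.1320, -0.1780, -0.6800, -0.5520]

-0.1320 -0.1780 -0.6800 -0.5520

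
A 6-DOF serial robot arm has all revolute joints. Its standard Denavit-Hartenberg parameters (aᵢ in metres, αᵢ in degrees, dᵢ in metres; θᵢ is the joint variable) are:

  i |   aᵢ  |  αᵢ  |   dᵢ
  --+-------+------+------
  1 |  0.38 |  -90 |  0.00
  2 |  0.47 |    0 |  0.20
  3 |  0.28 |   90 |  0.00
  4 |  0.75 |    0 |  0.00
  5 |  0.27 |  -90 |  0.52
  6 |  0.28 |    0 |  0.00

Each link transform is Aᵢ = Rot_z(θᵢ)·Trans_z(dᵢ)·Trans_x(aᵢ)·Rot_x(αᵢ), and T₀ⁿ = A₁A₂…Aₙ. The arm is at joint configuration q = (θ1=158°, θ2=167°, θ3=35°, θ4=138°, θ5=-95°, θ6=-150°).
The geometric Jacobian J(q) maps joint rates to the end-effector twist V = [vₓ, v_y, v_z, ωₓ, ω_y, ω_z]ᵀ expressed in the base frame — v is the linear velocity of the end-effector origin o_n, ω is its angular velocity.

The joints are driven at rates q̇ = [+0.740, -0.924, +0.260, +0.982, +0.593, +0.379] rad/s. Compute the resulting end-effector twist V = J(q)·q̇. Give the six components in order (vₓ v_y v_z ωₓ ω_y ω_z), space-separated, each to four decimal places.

o_n = [-0.1896, -0.7006, -0.8140]
J₁: ẑ×o_n = [0.7006, -0.1896, 0.0000], ω = ẑ
J2: z=[-0.3746, -0.9272, 0.0000] o=[-0.3523, 0.1424, 0.0000] → [0.7548, -0.3049, 0.4667, -0.3746, -0.9272, 0.0000]
J3: z=[-0.3746, -0.9272, 0.0000] o=[-0.0026, -0.2146, -0.1057] → [0.6567, -0.2653, 0.0087, -0.3746, -0.9272, 0.0000]
J4: z=[0.3473, -0.1403, -0.9272] o=[0.2381, -0.3119, -0.0008] → [-0.2463, 0.6789, -0.1950, 0.3473, -0.1403, -0.9272]
J5: z=[0.3473, -0.1403, -0.9272] o=[-0.4291, -0.5836, -0.2096] → [-0.0237, -0.0121, -0.0070, 0.3473, -0.1403, -0.9272]
J6: z=[-0.8603, -0.4412, -0.2555] o=[-0.1477, -0.8959, -0.6178] → [0.1365, -0.1581, -0.1865, -0.8603, -0.4412, -0.2555]
V = J·q̇ = [-0.2124, 0.6721, -0.6953, 0.4697, 0.2274, -0.8171]

-0.2124 0.6721 -0.6953 0.4697 0.2274 -0.8171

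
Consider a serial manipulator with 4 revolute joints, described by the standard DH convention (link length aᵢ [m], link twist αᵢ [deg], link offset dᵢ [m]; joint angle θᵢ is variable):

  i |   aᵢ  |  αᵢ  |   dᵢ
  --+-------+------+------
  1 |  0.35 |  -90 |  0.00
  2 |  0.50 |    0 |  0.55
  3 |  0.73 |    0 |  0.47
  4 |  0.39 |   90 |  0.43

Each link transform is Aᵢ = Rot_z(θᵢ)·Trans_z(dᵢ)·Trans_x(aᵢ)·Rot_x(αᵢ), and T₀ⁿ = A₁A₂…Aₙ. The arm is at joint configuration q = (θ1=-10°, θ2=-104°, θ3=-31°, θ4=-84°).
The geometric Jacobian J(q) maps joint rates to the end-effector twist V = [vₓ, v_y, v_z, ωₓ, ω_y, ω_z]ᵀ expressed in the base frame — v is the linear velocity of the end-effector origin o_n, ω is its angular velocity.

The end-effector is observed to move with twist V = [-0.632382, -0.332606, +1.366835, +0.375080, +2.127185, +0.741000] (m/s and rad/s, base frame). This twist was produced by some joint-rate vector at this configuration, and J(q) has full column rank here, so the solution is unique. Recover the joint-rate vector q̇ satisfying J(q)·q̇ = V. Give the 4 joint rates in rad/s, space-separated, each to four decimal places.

0.7410 0.8990 0.2700 0.9910

o_n = [-0.3295, 1.5305, 0.7559]
J₁: ẑ×o_n = [-1.5305, -0.3295, 0.0000], ω = ẑ
J2: z=[0.1736, 0.9848, 0.0000] o=[0.3447, -0.0608, 0.0000] → [0.7444, -0.1313, 0.9402, 0.1736, 0.9848, 0.0000]
J3: z=[0.1736, 0.9848, 0.0000] o=[0.3211, 0.5019, 0.4851] → [0.2666, -0.0470, 0.8193, 0.1736, 0.9848, 0.0000]
J4: z=[0.1736, 0.9848, 0.0000] o=[-0.1057, 1.0544, 1.0013] → [-0.2417, 0.0426, 0.3031, 0.1736, 0.9848, 0.0000]
q̇ = J⁺·V = [0.7410, 0.8990, 0.2700, 0.9910]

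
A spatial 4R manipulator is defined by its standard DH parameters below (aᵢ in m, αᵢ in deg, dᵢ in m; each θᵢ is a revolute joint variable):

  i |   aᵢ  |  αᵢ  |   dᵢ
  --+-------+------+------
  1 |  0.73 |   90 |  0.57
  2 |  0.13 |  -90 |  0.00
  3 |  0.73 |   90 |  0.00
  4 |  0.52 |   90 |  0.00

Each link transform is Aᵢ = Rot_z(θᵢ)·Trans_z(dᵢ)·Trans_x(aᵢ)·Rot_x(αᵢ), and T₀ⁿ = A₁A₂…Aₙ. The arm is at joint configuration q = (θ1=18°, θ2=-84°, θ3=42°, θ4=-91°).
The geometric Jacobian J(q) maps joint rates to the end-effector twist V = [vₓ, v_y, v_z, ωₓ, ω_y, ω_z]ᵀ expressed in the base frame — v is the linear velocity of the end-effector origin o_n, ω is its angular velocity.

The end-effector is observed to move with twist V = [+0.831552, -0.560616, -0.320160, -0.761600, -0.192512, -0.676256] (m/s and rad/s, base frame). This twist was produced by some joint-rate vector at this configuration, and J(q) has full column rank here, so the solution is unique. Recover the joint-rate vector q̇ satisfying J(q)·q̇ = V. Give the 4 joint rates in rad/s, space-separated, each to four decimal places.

o_n = [0.1196, 0.5461, -0.1465]
J₁: ẑ×o_n = [-0.5461, 0.1196, 0.0000], ω = ẑ
J2: z=[0.3090, -0.9511, 0.0000] o=[0.6943, 0.2256, 0.5700] → [0.6814, 0.2214, -0.4475, 0.3090, -0.9511, 0.0000]
J3: z=[0.9458, 0.3073, 0.1045] o=[0.7072, 0.2298, 0.4407] → [-0.2135, 0.4939, 0.4798, 0.9458, 0.3073, 0.1045]
J4: z=[0.2962, -0.6852, -0.6655] o=[0.6102, 0.7119, -0.0988] → [-0.0777, 0.3406, -0.3852, 0.2962, -0.6852, -0.6655]
q̇ = J⁺·V = [-0.8630, 0.2450, -0.7600, -0.4000]

-0.8630 0.2450 -0.7600 -0.4000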